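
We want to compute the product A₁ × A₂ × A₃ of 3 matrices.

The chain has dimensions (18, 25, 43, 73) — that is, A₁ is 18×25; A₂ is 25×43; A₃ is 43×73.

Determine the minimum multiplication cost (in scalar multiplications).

75852

Order (A₁ × (A₂ × A₃)): (A₂ × A₃): 25×43 by 43×73 → 25×73, cost 25·43·73 = 78475; (A₁ × (A₂ × A₃)): 18×25 by 25×73 → 18×73, cost 18·25·73 = 32850; cumulative 111325. Total 111325.
Order ((A₁ × A₂) × A₃): (A₁ × A₂): 18×25 by 25×43 → 18×43, cost 18·25·43 = 19350; ((A₁ × A₂) × A₃): 18×43 by 43×73 → 18×73, cost 18·43·73 = 56502; cumulative 75852. Total 75852.
Minimum: 75852.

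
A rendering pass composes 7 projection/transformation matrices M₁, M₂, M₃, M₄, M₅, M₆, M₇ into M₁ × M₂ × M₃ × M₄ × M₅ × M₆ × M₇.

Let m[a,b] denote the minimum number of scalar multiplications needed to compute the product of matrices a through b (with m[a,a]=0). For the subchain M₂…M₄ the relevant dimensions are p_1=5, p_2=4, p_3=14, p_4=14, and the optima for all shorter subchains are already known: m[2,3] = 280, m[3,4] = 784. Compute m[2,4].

m[2,4] = min over k∈[2,3] of m[2,k]+m[k+1,4]+p_{1}·p_k·p_{4}.
k=2: 0 + 784 + 5·4·14 = 1064; k=3: 280 + 0 + 5·14·14 = 1260.
Minimum: 1064 at k=2.

1064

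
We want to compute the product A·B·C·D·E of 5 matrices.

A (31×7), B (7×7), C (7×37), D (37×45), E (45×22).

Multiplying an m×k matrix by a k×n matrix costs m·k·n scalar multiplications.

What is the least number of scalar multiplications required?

24437

Adjacent pairs: AB = 31·7·7 = 1519; BC = 7·7·37 = 1813; CD = 7·37·45 = 11655; DE = 37·45·22 = 36630.
Length 3: A..C: k=1: 0+1813+31·7·37=9842; k=2: 1519+0+31·7·37=9548 → min 9548 | B..D: k=2: 0+11655+7·7·45=13860; k=3: 1813+0+7·37·45=13468 → min 13468 | C..E: k=3: 0+36630+7·37·22=42328; k=4: 11655+0+7·45·22=18585 → min 18585.
Length 4: A..D: k=1: 0+13468+31·7·45=23233; k=2: 1519+11655+31·7·45=22939; k=3: 9548+0+31·37·45=61163 → min 22939 | B..E: k=2: 0+18585+7·7·22=19663; k=3: 1813+36630+7·37·22=44141; k=4: 13468+0+7·45·22=20398 → min 19663.
Length 5: A..E: k=1: 0+19663+31·7·22=24437; k=2: 1519+18585+31·7·22=24878; k=3: 9548+36630+31·37·22=71412; k=4: 22939+0+31·45·22=53629 → min 24437.
Optimal order: (A·(B·((C·D)·E))) with cost 24437.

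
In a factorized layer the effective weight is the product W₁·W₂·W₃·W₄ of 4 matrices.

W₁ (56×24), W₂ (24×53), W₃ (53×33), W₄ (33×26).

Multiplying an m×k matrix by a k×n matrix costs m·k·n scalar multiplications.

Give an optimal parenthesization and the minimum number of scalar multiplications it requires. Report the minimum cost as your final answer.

97512

Adjacent pairs: W₁W₂ = 56·24·53 = 71232; W₂W₃ = 24·53·33 = 41976; W₃W₄ = 53·33·26 = 45474.
Length 3: W₁..W₃: k=1: 0+41976+56·24·33=86328; k=2: 71232+0+56·53·33=169176 → min 86328 | W₂..W₄: k=2: 0+45474+24·53·26=78546; k=3: 41976+0+24·33·26=62568 → min 62568.
Length 4: W₁..W₄: k=1: 0+62568+56·24·26=97512; k=2: 71232+45474+56·53·26=193874; k=3: 86328+0+56·33·26=134376 → min 97512.
Optimal parenthesization: (W₁·((W₂·W₃)·W₄)) with cost 97512.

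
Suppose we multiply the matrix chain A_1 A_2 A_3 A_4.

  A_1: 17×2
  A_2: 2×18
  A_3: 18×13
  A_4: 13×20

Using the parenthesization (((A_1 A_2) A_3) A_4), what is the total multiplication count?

(A_1 A_2): 17×2 by 2×18 → 17×18, cost 17·2·18 = 612
((A_1 A_2) A_3): 17×18 by 18×13 → 17×13, cost 17·18·13 = 3978; cumulative 4590
(((A_1 A_2) A_3) A_4): 17×13 by 13×20 → 17×20, cost 17·13·20 = 4420; cumulative 9010
Total: 9010 scalar multiplications.

9010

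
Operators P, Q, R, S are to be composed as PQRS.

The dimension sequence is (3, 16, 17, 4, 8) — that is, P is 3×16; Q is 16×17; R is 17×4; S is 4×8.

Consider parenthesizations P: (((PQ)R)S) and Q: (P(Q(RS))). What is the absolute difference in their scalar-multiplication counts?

Order P = (((PQ)R)S): (PQ): 3×16 by 16×17 → 3×17, cost 3·16·17 = 816; ((PQ)R): 3×17 by 17×4 → 3×4, cost 3·17·4 = 204; cumulative 1020; (((PQ)R)S): 3×4 by 4×8 → 3×8, cost 3·4·8 = 96; cumulative 1116. Total 1116.
Order Q = (P(Q(RS))): (RS): 17×4 by 4×8 → 17×8, cost 17·4·8 = 544; (Q(RS)): 16×17 by 17×8 → 16×8, cost 16·17·8 = 2176; cumulative 2720; (P(Q(RS))): 3×16 by 16×8 → 3×8, cost 3·16·8 = 384; cumulative 3104. Total 3104.
Difference: |1116 − 3104| = 1988.

1988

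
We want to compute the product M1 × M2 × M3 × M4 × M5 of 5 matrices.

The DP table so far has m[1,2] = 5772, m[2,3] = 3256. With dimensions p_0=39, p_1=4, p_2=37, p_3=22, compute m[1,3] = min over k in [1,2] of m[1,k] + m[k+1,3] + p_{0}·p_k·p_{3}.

6688

m[1,3] = min over k∈[1,2] of m[1,k]+m[k+1,3]+p_{0}·p_k·p_{3}.
k=1: 0 + 3256 + 39·4·22 = 6688; k=2: 5772 + 0 + 39·37·22 = 37518.
Minimum: 6688 at k=1.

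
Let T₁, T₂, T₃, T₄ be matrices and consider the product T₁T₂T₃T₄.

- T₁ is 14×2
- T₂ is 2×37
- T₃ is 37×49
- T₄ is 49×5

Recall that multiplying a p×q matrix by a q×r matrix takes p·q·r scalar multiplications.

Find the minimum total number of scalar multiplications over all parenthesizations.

4256

Adjacent pairs: T₁T₂ = 14·2·37 = 1036; T₂T₃ = 2·37·49 = 3626; T₃T₄ = 37·49·5 = 9065.
Length 3: T₁..T₃: k=1: 0+3626+14·2·49=4998; k=2: 1036+0+14·37·49=26418 → min 4998 | T₂..T₄: k=2: 0+9065+2·37·5=9435; k=3: 3626+0+2·49·5=4116 → min 4116.
Length 4: T₁..T₄: k=1: 0+4116+14·2·5=4256; k=2: 1036+9065+14·37·5=12691; k=3: 4998+0+14·49·5=8428 → min 4256.
Optimal order: (T₁((T₂T₃)T₄)) with cost 4256.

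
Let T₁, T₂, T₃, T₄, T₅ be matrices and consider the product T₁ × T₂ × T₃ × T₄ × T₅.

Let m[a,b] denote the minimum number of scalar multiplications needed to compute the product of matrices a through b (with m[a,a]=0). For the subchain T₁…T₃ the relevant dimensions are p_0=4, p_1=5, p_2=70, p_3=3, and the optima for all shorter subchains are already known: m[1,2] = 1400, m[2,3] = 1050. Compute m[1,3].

m[1,3] = min over k∈[1,2] of m[1,k]+m[k+1,3]+p_{0}·p_k·p_{3}.
k=1: 0 + 1050 + 4·5·3 = 1110; k=2: 1400 + 0 + 4·70·3 = 2240.
Minimum: 1110 at k=1.

1110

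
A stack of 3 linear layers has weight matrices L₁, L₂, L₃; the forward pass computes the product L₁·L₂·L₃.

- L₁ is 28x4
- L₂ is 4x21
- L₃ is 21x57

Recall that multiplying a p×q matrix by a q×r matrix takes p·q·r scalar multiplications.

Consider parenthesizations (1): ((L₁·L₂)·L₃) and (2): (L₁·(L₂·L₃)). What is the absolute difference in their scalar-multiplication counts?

24696

Order (1) = ((L₁·L₂)·L₃): (L₁·L₂): 28×4 by 4×21 → 28×21, cost 28·4·21 = 2352; ((L₁·L₂)·L₃): 28×21 by 21×57 → 28×57, cost 28·21·57 = 33516; cumulative 35868. Total 35868.
Order (2) = (L₁·(L₂·L₃)): (L₂·L₃): 4×21 by 21×57 → 4×57, cost 4·21·57 = 4788; (L₁·(L₂·L₃)): 28×4 by 4×57 → 28×57, cost 28·4·57 = 6384; cumulative 11172. Total 11172.
Difference: |35868 − 11172| = 24696.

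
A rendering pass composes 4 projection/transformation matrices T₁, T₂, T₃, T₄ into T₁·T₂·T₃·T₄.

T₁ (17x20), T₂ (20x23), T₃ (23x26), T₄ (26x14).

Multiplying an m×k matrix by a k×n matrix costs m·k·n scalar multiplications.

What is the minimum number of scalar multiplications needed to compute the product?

19572

Adjacent pairs: T₁T₂ = 17·20·23 = 7820; T₂T₃ = 20·23·26 = 11960; T₃T₄ = 23·26·14 = 8372.
Length 3: T₁..T₃: k=1: 0+11960+17·20·26=20800; k=2: 7820+0+17·23·26=17986 → min 17986 | T₂..T₄: k=2: 0+8372+20·23·14=14812; k=3: 11960+0+20·26·14=19240 → min 14812.
Length 4: T₁..T₄: k=1: 0+14812+17·20·14=19572; k=2: 7820+8372+17·23·14=21666; k=3: 17986+0+17·26·14=24174 → min 19572.
Optimal order: (T₁·(T₂·(T₃·T₄))) with cost 19572.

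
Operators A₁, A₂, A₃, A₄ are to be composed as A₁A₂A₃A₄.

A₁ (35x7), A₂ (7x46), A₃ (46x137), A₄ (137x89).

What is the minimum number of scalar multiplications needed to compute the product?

151270

Adjacent pairs: A₁A₂ = 35·7·46 = 11270; A₂A₃ = 7·46·137 = 44114; A₃A₄ = 46·137·89 = 560878.
Length 3: A₁..A₃: k=1: 0+44114+35·7·137=77679; k=2: 11270+0+35·46·137=231840 → min 77679 | A₂..A₄: k=2: 0+560878+7·46·89=589536; k=3: 44114+0+7·137·89=129465 → min 129465.
Length 4: A₁..A₄: k=1: 0+129465+35·7·89=151270; k=2: 11270+560878+35·46·89=715438; k=3: 77679+0+35·137·89=504434 → min 151270.
Optimal order: (A₁((A₂A₃)A₄)) with cost 151270.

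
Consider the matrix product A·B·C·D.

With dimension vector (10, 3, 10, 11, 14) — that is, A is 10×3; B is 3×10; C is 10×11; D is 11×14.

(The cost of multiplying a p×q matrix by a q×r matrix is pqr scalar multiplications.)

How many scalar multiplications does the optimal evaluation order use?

Adjacent pairs: AB = 10·3·10 = 300; BC = 3·10·11 = 330; CD = 10·11·14 = 1540.
Length 3: A..C: k=1: 0+330+10·3·11=660; k=2: 300+0+10·10·11=1400 → min 660 | B..D: k=2: 0+1540+3·10·14=1960; k=3: 330+0+3·11·14=792 → min 792.
Length 4: A..D: k=1: 0+792+10·3·14=1212; k=2: 300+1540+10·10·14=3240; k=3: 660+0+10·11·14=2200 → min 1212.
Optimal order: (A·((B·C)·D)) with cost 1212.

1212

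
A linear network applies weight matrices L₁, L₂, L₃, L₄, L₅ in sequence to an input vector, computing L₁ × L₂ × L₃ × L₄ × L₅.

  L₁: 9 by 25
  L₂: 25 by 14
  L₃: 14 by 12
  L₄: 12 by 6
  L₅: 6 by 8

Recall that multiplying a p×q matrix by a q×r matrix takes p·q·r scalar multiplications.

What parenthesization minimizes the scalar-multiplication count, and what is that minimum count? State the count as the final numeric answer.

Adjacent pairs: L₁L₂ = 9·25·14 = 3150; L₂L₃ = 25·14·12 = 4200; L₃L₄ = 14·12·6 = 1008; L₄L₅ = 12·6·8 = 576.
Length 3: L₁..L₃: k=1: 0+4200+9·25·12=6900; k=2: 3150+0+9·14·12=4662 → min 4662 | L₂..L₄: k=2: 0+1008+25·14·6=3108; k=3: 4200+0+25·12·6=6000 → min 3108 | L₃..L₅: k=3: 0+576+14·12·8=1920; k=4: 1008+0+14·6·8=1680 → min 1680.
Length 4: L₁..L₄: k=1: 0+3108+9·25·6=4458; k=2: 3150+1008+9·14·6=4914; k=3: 4662+0+9·12·6=5310 → min 4458 | L₂..L₅: k=2: 0+1680+25·14·8=4480; k=3: 4200+576+25·12·8=7176; k=4: 3108+0+25·6·8=4308 → min 4308.
Length 5: L₁..L₅: k=1: 0+4308+9·25·8=6108; k=2: 3150+1680+9·14·8=5838; k=3: 4662+576+9·12·8=6102; k=4: 4458+0+9·6·8=4890 → min 4890.
Optimal parenthesization: ((L₁ × (L₂ × (L₃ × L₄))) × L₅) with cost 4890.

4890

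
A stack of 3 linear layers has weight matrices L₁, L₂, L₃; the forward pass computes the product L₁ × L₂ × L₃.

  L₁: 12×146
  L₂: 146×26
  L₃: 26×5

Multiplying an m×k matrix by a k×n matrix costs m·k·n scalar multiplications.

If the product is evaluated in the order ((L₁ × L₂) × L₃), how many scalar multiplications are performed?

47112

(L₁ × L₂): 12×146 by 146×26 → 12×26, cost 12·146·26 = 45552
((L₁ × L₂) × L₃): 12×26 by 26×5 → 12×5, cost 12·26·5 = 1560; cumulative 47112
Total: 47112 scalar multiplications.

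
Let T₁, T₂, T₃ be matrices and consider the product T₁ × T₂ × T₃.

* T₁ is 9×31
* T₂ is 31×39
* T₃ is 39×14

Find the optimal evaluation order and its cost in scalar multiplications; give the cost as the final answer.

15795

(T₁ × (T₂ × T₃)): cost 20832.
((T₁ × T₂) × T₃): cost 15795.
Optimal: ((T₁ × T₂) × T₃) with cost 15795.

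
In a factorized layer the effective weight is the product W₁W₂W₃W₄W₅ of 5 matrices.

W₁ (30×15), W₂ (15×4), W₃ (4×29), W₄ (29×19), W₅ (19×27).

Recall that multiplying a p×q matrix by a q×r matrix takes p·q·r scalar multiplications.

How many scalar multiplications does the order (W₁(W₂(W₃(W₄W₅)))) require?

31779

(W₄W₅): 29×19 by 19×27 → 29×27, cost 29·19·27 = 14877
(W₃(W₄W₅)): 4×29 by 29×27 → 4×27, cost 4·29·27 = 3132; cumulative 18009
(W₂(W₃(W₄W₅))): 15×4 by 4×27 → 15×27, cost 15·4·27 = 1620; cumulative 19629
(W₁(W₂(W₃(W₄W₅)))): 30×15 by 15×27 → 30×27, cost 30·15·27 = 12150; cumulative 31779
Total: 31779 scalar multiplications.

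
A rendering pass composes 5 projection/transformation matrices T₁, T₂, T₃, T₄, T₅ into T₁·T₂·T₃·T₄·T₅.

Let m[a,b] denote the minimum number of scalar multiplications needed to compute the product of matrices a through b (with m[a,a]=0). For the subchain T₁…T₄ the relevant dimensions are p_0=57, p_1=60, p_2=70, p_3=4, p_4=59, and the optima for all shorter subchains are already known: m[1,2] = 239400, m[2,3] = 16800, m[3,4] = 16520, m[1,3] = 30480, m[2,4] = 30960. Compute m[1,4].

43932

m[1,4] = min over k∈[1,3] of m[1,k]+m[k+1,4]+p_{0}·p_k·p_{4}.
k=1: 0 + 30960 + 57·60·59 = 232740; k=2: 239400 + 16520 + 57·70·59 = 491330; k=3: 30480 + 0 + 57·4·59 = 43932.
Minimum: 43932 at k=3.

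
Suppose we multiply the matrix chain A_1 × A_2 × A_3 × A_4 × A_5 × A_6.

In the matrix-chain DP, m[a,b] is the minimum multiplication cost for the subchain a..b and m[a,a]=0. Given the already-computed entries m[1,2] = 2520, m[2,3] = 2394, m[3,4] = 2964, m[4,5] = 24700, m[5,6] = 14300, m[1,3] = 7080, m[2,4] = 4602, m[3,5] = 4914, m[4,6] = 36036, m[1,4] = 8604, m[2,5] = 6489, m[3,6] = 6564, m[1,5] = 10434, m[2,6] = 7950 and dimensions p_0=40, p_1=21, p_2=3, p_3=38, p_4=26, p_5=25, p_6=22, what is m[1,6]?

11724

m[1,6] = min over k∈[1,5] of m[1,k]+m[k+1,6]+p_{0}·p_k·p_{6}.
k=1: 0 + 7950 + 40·21·22 = 26430; k=2: 2520 + 6564 + 40·3·22 = 11724; k=3: 7080 + 36036 + 40·38·22 = 76556; k=4: 8604 + 14300 + 40·26·22 = 45784; k=5: 10434 + 0 + 40·25·22 = 32434.
Minimum: 11724 at k=2.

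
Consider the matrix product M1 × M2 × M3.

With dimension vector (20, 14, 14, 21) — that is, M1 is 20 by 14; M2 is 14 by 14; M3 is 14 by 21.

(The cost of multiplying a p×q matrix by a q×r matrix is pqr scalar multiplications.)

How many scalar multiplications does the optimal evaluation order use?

Order (M1 × (M2 × M3)): (M2 × M3): 14×14 by 14×21 → 14×21, cost 14·14·21 = 4116; (M1 × (M2 × M3)): 20×14 by 14×21 → 20×21, cost 20·14·21 = 5880; cumulative 9996. Total 9996.
Order ((M1 × M2) × M3): (M1 × M2): 20×14 by 14×14 → 20×14, cost 20·14·14 = 3920; ((M1 × M2) × M3): 20×14 by 14×21 → 20×21, cost 20·14·21 = 5880; cumulative 9800. Total 9800.
Minimum: 9800.

9800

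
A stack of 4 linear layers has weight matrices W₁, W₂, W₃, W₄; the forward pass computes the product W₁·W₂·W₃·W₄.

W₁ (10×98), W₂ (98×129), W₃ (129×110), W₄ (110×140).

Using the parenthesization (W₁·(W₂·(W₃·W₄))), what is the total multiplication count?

(W₃·W₄): 129×110 by 110×140 → 129×140, cost 129·110·140 = 1986600
(W₂·(W₃·W₄)): 98×129 by 129×140 → 98×140, cost 98·129·140 = 1769880; cumulative 3756480
(W₁·(W₂·(W₃·W₄))): 10×98 by 98×140 → 10×140, cost 10·98·140 = 137200; cumulative 3893680
Total: 3893680 scalar multiplications.

3893680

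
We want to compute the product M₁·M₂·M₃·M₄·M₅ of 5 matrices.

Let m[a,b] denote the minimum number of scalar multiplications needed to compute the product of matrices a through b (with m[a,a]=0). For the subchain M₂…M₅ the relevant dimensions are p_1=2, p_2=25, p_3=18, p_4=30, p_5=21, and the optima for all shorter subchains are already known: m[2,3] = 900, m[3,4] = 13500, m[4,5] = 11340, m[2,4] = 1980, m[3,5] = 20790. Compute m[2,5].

3240

m[2,5] = min over k∈[2,4] of m[2,k]+m[k+1,5]+p_{1}·p_k·p_{5}.
k=2: 0 + 20790 + 2·25·21 = 21840; k=3: 900 + 11340 + 2·18·21 = 12996; k=4: 1980 + 0 + 2·30·21 = 3240.
Minimum: 3240 at k=4.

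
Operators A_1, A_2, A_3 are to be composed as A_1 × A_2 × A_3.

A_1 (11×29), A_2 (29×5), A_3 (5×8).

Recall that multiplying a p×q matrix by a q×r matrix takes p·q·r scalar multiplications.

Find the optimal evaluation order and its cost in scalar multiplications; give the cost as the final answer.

(A_1 × (A_2 × A_3)): cost 3712.
((A_1 × A_2) × A_3): cost 2035.
Optimal: ((A_1 × A_2) × A_3) with cost 2035.

2035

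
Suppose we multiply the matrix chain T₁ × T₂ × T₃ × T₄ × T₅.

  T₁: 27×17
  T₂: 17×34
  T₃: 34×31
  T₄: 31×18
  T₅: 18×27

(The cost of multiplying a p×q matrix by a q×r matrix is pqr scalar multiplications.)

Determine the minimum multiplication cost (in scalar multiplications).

Adjacent pairs: T₁T₂ = 27·17·34 = 15606; T₂T₃ = 17·34·31 = 17918; T₃T₄ = 34·31·18 = 18972; T₄T₅ = 31·18·27 = 15066.
Length 3: T₁..T₃: k=1: 0+17918+27·17·31=32147; k=2: 15606+0+27·34·31=44064 → min 32147 | T₂..T₄: k=2: 0+18972+17·34·18=29376; k=3: 17918+0+17·31·18=27404 → min 27404 | T₃..T₅: k=3: 0+15066+34·31·27=43524; k=4: 18972+0+34·18·27=35496 → min 35496.
Length 4: T₁..T₄: k=1: 0+27404+27·17·18=35666; k=2: 15606+18972+27·34·18=51102; k=3: 32147+0+27·31·18=47213 → min 35666 | T₂..T₅: k=2: 0+35496+17·34·27=51102; k=3: 17918+15066+17·31·27=47213; k=4: 27404+0+17·18·27=35666 → min 35666.
Length 5: T₁..T₅: k=1: 0+35666+27·17·27=48059; k=2: 15606+35496+27·34·27=75888; k=3: 32147+15066+27·31·27=69812; k=4: 35666+0+27·18·27=48788 → min 48059.
Optimal order: (T₁ × (((T₂ × T₃) × T₄) × T₅)) with cost 48059.

48059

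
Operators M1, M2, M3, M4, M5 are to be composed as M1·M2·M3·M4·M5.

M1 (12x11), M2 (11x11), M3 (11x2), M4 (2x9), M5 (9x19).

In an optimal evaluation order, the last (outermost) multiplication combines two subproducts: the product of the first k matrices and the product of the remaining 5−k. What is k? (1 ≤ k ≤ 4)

Adjacent pairs: M1M2 = 12·11·11 = 1452; M2M3 = 11·11·2 = 242; M3M4 = 11·2·9 = 198; M4M5 = 2·9·19 = 342.
Length 3: M1..M3: k=1: 0+242+12·11·2=506; k=2: 1452+0+12·11·2=1716 → min 506 | M2..M4: k=2: 0+198+11·11·9=1287; k=3: 242+0+11·2·9=440 → min 440 | M3..M5: k=3: 0+342+11·2·19=760; k=4: 198+0+11·9·19=2079 → min 760.
Length 4: M1..M4: k=1: 0+440+12·11·9=1628; k=2: 1452+198+12·11·9=2838; k=3: 506+0+12·2·9=722 → min 722 | M2..M5: k=2: 0+760+11·11·19=3059; k=3: 242+342+11·2·19=1002; k=4: 440+0+11·9·19=2321 → min 1002.
Top-level splits: k=1: (M1..M1)·(M2..M5) → 0+1002+12·11·19 = 3510; k=2: (M1..M2)·(M3..M5) → 1452+760+12·11·19 = 4720; k=3: (M1..M3)·(M4..M5) → 506+342+12·2·19 = 1304; k=4: (M1..M4)·(M5..M5) → 722+0+12·9·19 = 2774.
Best split is after M3, i.e. k = 3.

3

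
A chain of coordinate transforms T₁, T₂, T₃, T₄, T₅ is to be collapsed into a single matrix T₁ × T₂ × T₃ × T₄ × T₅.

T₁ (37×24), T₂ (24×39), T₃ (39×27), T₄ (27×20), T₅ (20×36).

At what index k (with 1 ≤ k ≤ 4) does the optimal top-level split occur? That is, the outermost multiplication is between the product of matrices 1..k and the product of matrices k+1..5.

Adjacent pairs: T₁T₂ = 37·24·39 = 34632; T₂T₃ = 24·39·27 = 25272; T₃T₄ = 39·27·20 = 21060; T₄T₅ = 27·20·36 = 19440.
Length 3: T₁..T₃: k=1: 0+25272+37·24·27=49248; k=2: 34632+0+37·39·27=73593 → min 49248 | T₂..T₄: k=2: 0+21060+24·39·20=39780; k=3: 25272+0+24·27·20=38232 → min 38232 | T₃..T₅: k=3: 0+19440+39·27·36=57348; k=4: 21060+0+39·20·36=49140 → min 49140.
Length 4: T₁..T₄: k=1: 0+38232+37·24·20=55992; k=2: 34632+21060+37·39·20=84552; k=3: 49248+0+37·27·20=69228 → min 55992 | T₂..T₅: k=2: 0+49140+24·39·36=82836; k=3: 25272+19440+24·27·36=68040; k=4: 38232+0+24·20·36=55512 → min 55512.
Top-level splits: k=1: (T₁..T₁)·(T₂..T₅) → 0+55512+37·24·36 = 87480; k=2: (T₁..T₂)·(T₃..T₅) → 34632+49140+37·39·36 = 135720; k=3: (T₁..T₃)·(T₄..T₅) → 49248+19440+37·27·36 = 104652; k=4: (T₁..T₄)·(T₅..T₅) → 55992+0+37·20·36 = 82632.
Best split is after T₄, i.e. k = 4.

4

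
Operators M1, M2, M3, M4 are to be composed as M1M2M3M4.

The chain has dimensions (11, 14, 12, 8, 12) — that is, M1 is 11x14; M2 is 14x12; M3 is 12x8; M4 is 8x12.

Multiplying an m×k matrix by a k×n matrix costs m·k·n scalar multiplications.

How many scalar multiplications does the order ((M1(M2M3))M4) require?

(M2M3): 14×12 by 12×8 → 14×8, cost 14·12·8 = 1344
(M1(M2M3)): 11×14 by 14×8 → 11×8, cost 11·14·8 = 1232; cumulative 2576
((M1(M2M3))M4): 11×8 by 8×12 → 11×12, cost 11·8·12 = 1056; cumulative 3632
Total: 3632 scalar multiplications.

3632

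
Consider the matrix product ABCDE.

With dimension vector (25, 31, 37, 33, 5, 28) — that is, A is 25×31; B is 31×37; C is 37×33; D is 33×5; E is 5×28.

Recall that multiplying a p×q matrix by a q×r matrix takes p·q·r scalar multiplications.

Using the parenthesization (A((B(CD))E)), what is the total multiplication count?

37880

(CD): 37×33 by 33×5 → 37×5, cost 37·33·5 = 6105
(B(CD)): 31×37 by 37×5 → 31×5, cost 31·37·5 = 5735; cumulative 11840
((B(CD))E): 31×5 by 5×28 → 31×28, cost 31·5·28 = 4340; cumulative 16180
(A((B(CD))E)): 25×31 by 31×28 → 25×28, cost 25·31·28 = 21700; cumulative 37880
Total: 37880 scalar multiplications.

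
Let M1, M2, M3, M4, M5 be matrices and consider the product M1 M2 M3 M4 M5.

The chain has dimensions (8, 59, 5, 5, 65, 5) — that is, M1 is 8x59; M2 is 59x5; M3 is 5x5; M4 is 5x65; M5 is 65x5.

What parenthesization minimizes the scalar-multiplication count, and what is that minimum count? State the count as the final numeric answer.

4310

Adjacent pairs: M1M2 = 8·59·5 = 2360; M2M3 = 59·5·5 = 1475; M3M4 = 5·5·65 = 1625; M4M5 = 5·65·5 = 1625.
Length 3: M1..M3: k=1: 0+1475+8·59·5=3835; k=2: 2360+0+8·5·5=2560 → min 2560 | M2..M4: k=2: 0+1625+59·5·65=20800; k=3: 1475+0+59·5·65=20650 → min 20650 | M3..M5: k=3: 0+1625+5·5·5=1750; k=4: 1625+0+5·65·5=3250 → min 1750.
Length 4: M1..M4: k=1: 0+20650+8·59·65=51330; k=2: 2360+1625+8·5·65=6585; k=3: 2560+0+8·5·65=5160 → min 5160 | M2..M5: k=2: 0+1750+59·5·5=3225; k=3: 1475+1625+59·5·5=4575; k=4: 20650+0+59·65·5=39825 → min 3225.
Length 5: M1..M5: k=1: 0+3225+8·59·5=5585; k=2: 2360+1750+8·5·5=4310; k=3: 2560+1625+8·5·5=4385; k=4: 5160+0+8·65·5=7760 → min 4310.
Optimal parenthesization: ((M1 M2) (M3 (M4 M5))) with cost 4310.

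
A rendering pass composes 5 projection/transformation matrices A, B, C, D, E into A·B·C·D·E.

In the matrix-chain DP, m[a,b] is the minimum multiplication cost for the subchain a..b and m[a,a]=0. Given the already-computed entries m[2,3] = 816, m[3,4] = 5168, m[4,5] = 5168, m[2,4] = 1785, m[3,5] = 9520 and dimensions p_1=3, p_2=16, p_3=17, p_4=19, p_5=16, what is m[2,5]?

2697

m[2,5] = min over k∈[2,4] of m[2,k]+m[k+1,5]+p_{1}·p_k·p_{5}.
k=2: 0 + 9520 + 3·16·16 = 10288; k=3: 816 + 5168 + 3·17·16 = 6800; k=4: 1785 + 0 + 3·19·16 = 2697.
Minimum: 2697 at k=4.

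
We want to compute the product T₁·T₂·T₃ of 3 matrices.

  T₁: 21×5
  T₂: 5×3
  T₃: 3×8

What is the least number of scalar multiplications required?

Order (T₁·(T₂·T₃)): (T₂·T₃): 5×3 by 3×8 → 5×8, cost 5·3·8 = 120; (T₁·(T₂·T₃)): 21×5 by 5×8 → 21×8, cost 21·5·8 = 840; cumulative 960. Total 960.
Order ((T₁·T₂)·T₃): (T₁·T₂): 21×5 by 5×3 → 21×3, cost 21·5·3 = 315; ((T₁·T₂)·T₃): 21×3 by 3×8 → 21×8, cost 21·3·8 = 504; cumulative 819. Total 819.
Minimum: 819.

819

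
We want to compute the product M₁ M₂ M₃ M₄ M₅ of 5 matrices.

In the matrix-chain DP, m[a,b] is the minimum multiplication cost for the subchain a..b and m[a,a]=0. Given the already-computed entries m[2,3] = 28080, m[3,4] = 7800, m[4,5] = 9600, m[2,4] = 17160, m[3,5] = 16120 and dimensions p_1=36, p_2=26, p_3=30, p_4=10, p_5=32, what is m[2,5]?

28680

m[2,5] = min over k∈[2,4] of m[2,k]+m[k+1,5]+p_{1}·p_k·p_{5}.
k=2: 0 + 16120 + 36·26·32 = 46072; k=3: 28080 + 9600 + 36·30·32 = 72240; k=4: 17160 + 0 + 36·10·32 = 28680.
Minimum: 28680 at k=4.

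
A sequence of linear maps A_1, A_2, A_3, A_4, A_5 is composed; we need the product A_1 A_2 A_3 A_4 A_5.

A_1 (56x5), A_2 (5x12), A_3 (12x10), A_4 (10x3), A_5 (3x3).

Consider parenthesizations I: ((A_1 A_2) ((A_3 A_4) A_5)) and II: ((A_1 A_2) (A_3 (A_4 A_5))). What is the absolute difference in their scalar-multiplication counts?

18

Order I = ((A_1 A_2) ((A_3 A_4) A_5)): (A_1 A_2): 56×5 by 5×12 → 56×12, cost 56·5·12 = 3360; (A_3 A_4): 12×10 by 10×3 → 12×3, cost 12·10·3 = 360; ((A_3 A_4) A_5): 12×3 by 3×3 → 12×3, cost 12·3·3 = 108; cumulative 468; ((A_1 A_2) ((A_3 A_4) A_5)): 56×12 by 12×3 → 56×3, cost 56·12·3 = 2016; cumulative 5844. Total 5844.
Order II = ((A_1 A_2) (A_3 (A_4 A_5))): (A_1 A_2): 56×5 by 5×12 → 56×12, cost 56·5·12 = 3360; (A_4 A_5): 10×3 by 3×3 → 10×3, cost 10·3·3 = 90; (A_3 (A_4 A_5)): 12×10 by 10×3 → 12×3, cost 12·10·3 = 360; cumulative 450; ((A_1 A_2) (A_3 (A_4 A_5))): 56×12 by 12×3 → 56×3, cost 56·12·3 = 2016; cumulative 5826. Total 5826.
Difference: |5844 − 5826| = 18.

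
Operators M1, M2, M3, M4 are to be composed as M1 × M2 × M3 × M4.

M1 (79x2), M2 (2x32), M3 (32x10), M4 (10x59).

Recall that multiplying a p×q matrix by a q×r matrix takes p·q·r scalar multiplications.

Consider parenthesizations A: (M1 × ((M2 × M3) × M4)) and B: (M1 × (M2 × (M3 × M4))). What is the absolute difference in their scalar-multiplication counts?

Order A = (M1 × ((M2 × M3) × M4)): (M2 × M3): 2×32 by 32×10 → 2×10, cost 2·32·10 = 640; ((M2 × M3) × M4): 2×10 by 10×59 → 2×59, cost 2·10·59 = 1180; cumulative 1820; (M1 × ((M2 × M3) × M4)): 79×2 by 2×59 → 79×59, cost 79·2·59 = 9322; cumulative 11142. Total 11142.
Order B = (M1 × (M2 × (M3 × M4))): (M3 × M4): 32×10 by 10×59 → 32×59, cost 32·10·59 = 18880; (M2 × (M3 × M4)): 2×32 by 32×59 → 2×59, cost 2·32·59 = 3776; cumulative 22656; (M1 × (M2 × (M3 × M4))): 79×2 by 2×59 → 79×59, cost 79·2·59 = 9322; cumulative 31978. Total 31978.
Difference: |11142 − 31978| = 20836.

20836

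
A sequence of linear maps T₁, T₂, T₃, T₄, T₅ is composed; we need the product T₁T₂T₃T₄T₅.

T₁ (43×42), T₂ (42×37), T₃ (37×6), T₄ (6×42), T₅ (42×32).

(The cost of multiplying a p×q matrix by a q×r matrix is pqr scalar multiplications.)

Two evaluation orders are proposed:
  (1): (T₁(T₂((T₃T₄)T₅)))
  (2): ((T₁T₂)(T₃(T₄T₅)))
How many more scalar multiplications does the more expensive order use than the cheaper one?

33670

Order (1) = (T₁(T₂((T₃T₄)T₅))): (T₃T₄): 37×6 by 6×42 → 37×42, cost 37·6·42 = 9324; ((T₃T₄)T₅): 37×42 by 42×32 → 37×32, cost 37·42·32 = 49728; cumulative 59052; (T₂((T₃T₄)T₅)): 42×37 by 37×32 → 42×32, cost 42·37·32 = 49728; cumulative 108780; (T₁(T₂((T₃T₄)T₅))): 43×42 by 42×32 → 43×32, cost 43·42·32 = 57792; cumulative 166572. Total 166572.
Order (2) = ((T₁T₂)(T₃(T₄T₅))): (T₁T₂): 43×42 by 42×37 → 43×37, cost 43·42·37 = 66822; (T₄T₅): 6×42 by 42×32 → 6×32, cost 6·42·32 = 8064; (T₃(T₄T₅)): 37×6 by 6×32 → 37×32, cost 37·6·32 = 7104; cumulative 15168; ((T₁T₂)(T₃(T₄T₅))): 43×37 by 37×32 → 43×32, cost 43·37·32 = 50912; cumulative 132902. Total 132902.
Difference: |166572 − 132902| = 33670.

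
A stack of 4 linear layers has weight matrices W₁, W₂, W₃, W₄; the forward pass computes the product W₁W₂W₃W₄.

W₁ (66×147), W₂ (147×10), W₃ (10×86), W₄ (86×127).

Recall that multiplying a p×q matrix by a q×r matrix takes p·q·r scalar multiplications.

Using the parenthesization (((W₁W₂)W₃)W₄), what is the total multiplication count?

874632

(W₁W₂): 66×147 by 147×10 → 66×10, cost 66·147·10 = 97020
((W₁W₂)W₃): 66×10 by 10×86 → 66×86, cost 66·10·86 = 56760; cumulative 153780
(((W₁W₂)W₃)W₄): 66×86 by 86×127 → 66×127, cost 66·86·127 = 720852; cumulative 874632
Total: 874632 scalar multiplications.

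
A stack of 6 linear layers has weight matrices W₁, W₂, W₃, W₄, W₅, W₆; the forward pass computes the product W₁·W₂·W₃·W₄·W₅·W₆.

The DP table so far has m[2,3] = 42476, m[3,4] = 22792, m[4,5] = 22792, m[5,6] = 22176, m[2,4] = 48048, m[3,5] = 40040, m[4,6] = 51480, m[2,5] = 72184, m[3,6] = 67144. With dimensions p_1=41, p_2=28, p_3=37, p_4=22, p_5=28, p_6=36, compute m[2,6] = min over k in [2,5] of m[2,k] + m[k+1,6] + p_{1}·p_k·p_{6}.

m[2,6] = min over k∈[2,5] of m[2,k]+m[k+1,6]+p_{1}·p_k·p_{6}.
k=2: 0 + 67144 + 41·28·36 = 108472; k=3: 42476 + 51480 + 41·37·36 = 148568; k=4: 48048 + 22176 + 41·22·36 = 102696; k=5: 72184 + 0 + 41·28·36 = 113512.
Minimum: 102696 at k=4.

102696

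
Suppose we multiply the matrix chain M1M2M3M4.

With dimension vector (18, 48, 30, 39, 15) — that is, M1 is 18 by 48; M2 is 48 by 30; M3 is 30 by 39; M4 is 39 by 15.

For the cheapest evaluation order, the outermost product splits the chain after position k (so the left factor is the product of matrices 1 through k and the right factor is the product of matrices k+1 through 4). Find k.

2

Adjacent pairs: M1M2 = 18·48·30 = 25920; M2M3 = 48·30·39 = 56160; M3M4 = 30·39·15 = 17550.
Length 3: M1..M3: k=1: 0+56160+18·48·39=89856; k=2: 25920+0+18·30·39=46980 → min 46980 | M2..M4: k=2: 0+17550+48·30·15=39150; k=3: 56160+0+48·39·15=84240 → min 39150.
Top-level splits: k=1: (M1..M1)·(M2..M4) → 0+39150+18·48·15 = 52110; k=2: (M1..M2)·(M3..M4) → 25920+17550+18·30·15 = 51570; k=3: (M1..M3)·(M4..M4) → 46980+0+18·39·15 = 57510.
Best split is after M2, i.e. k = 2.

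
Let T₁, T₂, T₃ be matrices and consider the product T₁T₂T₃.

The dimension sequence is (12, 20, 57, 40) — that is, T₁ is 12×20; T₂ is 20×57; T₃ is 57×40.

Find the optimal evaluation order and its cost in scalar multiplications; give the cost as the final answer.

41040

(T₁(T₂T₃)): cost 55200.
((T₁T₂)T₃): cost 41040.
Optimal: ((T₁T₂)T₃) with cost 41040.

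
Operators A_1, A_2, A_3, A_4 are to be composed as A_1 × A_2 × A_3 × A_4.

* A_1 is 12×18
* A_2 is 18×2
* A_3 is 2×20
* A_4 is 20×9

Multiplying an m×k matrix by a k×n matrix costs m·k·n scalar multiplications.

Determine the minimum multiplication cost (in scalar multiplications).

Adjacent pairs: A_1A_2 = 12·18·2 = 432; A_2A_3 = 18·2·20 = 720; A_3A_4 = 2·20·9 = 360.
Length 3: A_1..A_3: k=1: 0+720+12·18·20=5040; k=2: 432+0+12·2·20=912 → min 912 | A_2..A_4: k=2: 0+360+18·2·9=684; k=3: 720+0+18·20·9=3960 → min 684.
Length 4: A_1..A_4: k=1: 0+684+12·18·9=2628; k=2: 432+360+12·2·9=1008; k=3: 912+0+12·20·9=3072 → min 1008.
Optimal order: ((A_1 × A_2) × (A_3 × A_4)) with cost 1008.

1008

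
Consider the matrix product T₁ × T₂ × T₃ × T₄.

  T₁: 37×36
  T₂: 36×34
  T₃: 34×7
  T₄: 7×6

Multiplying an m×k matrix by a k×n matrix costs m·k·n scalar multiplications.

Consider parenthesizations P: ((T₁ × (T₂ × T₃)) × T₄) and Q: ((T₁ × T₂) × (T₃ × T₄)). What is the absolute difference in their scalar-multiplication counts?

34818

Order P = ((T₁ × (T₂ × T₃)) × T₄): (T₂ × T₃): 36×34 by 34×7 → 36×7, cost 36·34·7 = 8568; (T₁ × (T₂ × T₃)): 37×36 by 36×7 → 37×7, cost 37·36·7 = 9324; cumulative 17892; ((T₁ × (T₂ × T₃)) × T₄): 37×7 by 7×6 → 37×6, cost 37·7·6 = 1554; cumulative 19446. Total 19446.
Order Q = ((T₁ × T₂) × (T₃ × T₄)): (T₁ × T₂): 37×36 by 36×34 → 37×34, cost 37·36·34 = 45288; (T₃ × T₄): 34×7 by 7×6 → 34×6, cost 34·7·6 = 1428; ((T₁ × T₂) × (T₃ × T₄)): 37×34 by 34×6 → 37×6, cost 37·34·6 = 7548; cumulative 54264. Total 54264.
Difference: |19446 − 54264| = 34818.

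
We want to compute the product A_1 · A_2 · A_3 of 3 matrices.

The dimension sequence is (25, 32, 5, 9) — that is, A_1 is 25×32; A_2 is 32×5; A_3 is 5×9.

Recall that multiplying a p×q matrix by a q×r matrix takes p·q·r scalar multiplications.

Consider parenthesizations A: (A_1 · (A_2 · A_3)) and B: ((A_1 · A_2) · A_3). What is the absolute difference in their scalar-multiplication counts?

Order A = (A_1 · (A_2 · A_3)): (A_2 · A_3): 32×5 by 5×9 → 32×9, cost 32·5·9 = 1440; (A_1 · (A_2 · A_3)): 25×32 by 32×9 → 25×9, cost 25·32·9 = 7200; cumulative 8640. Total 8640.
Order B = ((A_1 · A_2) · A_3): (A_1 · A_2): 25×32 by 32×5 → 25×5, cost 25·32·5 = 4000; ((A_1 · A_2) · A_3): 25×5 by 5×9 → 25×9, cost 25·5·9 = 1125; cumulative 5125. Total 5125.
Difference: |8640 − 5125| = 3515.

3515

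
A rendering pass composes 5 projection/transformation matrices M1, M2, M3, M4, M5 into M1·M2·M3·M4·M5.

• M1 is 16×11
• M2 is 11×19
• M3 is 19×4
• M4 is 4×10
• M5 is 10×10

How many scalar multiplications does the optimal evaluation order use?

2580

Adjacent pairs: M1M2 = 16·11·19 = 3344; M2M3 = 11·19·4 = 836; M3M4 = 19·4·10 = 760; M4M5 = 4·10·10 = 400.
Length 3: M1..M3: k=1: 0+836+16·11·4=1540; k=2: 3344+0+16·19·4=4560 → min 1540 | M2..M4: k=2: 0+760+11·19·10=2850; k=3: 836+0+11·4·10=1276 → min 1276 | M3..M5: k=3: 0+400+19·4·10=1160; k=4: 760+0+19·10·10=2660 → min 1160.
Length 4: M1..M4: k=1: 0+1276+16·11·10=3036; k=2: 3344+760+16·19·10=7144; k=3: 1540+0+16·4·10=2180 → min 2180 | M2..M5: k=2: 0+1160+11·19·10=3250; k=3: 836+400+11·4·10=1676; k=4: 1276+0+11·10·10=2376 → min 1676.
Length 5: M1..M5: k=1: 0+1676+16·11·10=3436; k=2: 3344+1160+16·19·10=7544; k=3: 1540+400+16·4·10=2580; k=4: 2180+0+16·10·10=3780 → min 2580.
Optimal order: ((M1·(M2·M3))·(M4·M5)) with cost 2580.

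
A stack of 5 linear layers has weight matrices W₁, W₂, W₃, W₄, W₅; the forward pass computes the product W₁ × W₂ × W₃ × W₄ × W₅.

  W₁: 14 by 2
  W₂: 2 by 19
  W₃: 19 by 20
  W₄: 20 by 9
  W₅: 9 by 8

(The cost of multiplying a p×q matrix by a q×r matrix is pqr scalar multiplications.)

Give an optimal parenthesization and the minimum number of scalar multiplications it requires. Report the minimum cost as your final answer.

Adjacent pairs: W₁W₂ = 14·2·19 = 532; W₂W₃ = 2·19·20 = 760; W₃W₄ = 19·20·9 = 3420; W₄W₅ = 20·9·8 = 1440.
Length 3: W₁..W₃: k=1: 0+760+14·2·20=1320; k=2: 532+0+14·19·20=5852 → min 1320 | W₂..W₄: k=2: 0+3420+2·19·9=3762; k=3: 760+0+2·20·9=1120 → min 1120 | W₃..W₅: k=3: 0+1440+19·20·8=4480; k=4: 3420+0+19·9·8=4788 → min 4480.
Length 4: W₁..W₄: k=1: 0+1120+14·2·9=1372; k=2: 532+3420+14·19·9=6346; k=3: 1320+0+14·20·9=3840 → min 1372 | W₂..W₅: k=2: 0+4480+2·19·8=4784; k=3: 760+1440+2·20·8=2520; k=4: 1120+0+2·9·8=1264 → min 1264.
Length 5: W₁..W₅: k=1: 0+1264+14·2·8=1488; k=2: 532+4480+14·19·8=7140; k=3: 1320+1440+14·20·8=5000; k=4: 1372+0+14·9·8=2380 → min 1488.
Optimal parenthesization: (W₁ × (((W₂ × W₃) × W₄) × W₅)) with cost 1488.

1488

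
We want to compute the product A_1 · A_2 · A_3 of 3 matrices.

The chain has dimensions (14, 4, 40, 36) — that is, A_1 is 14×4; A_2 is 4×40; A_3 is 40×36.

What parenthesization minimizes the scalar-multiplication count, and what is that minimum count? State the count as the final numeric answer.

7776

(A_1 · (A_2 · A_3)): cost 7776.
((A_1 · A_2) · A_3): cost 22400.
Optimal: (A_1 · (A_2 · A_3)) with cost 7776.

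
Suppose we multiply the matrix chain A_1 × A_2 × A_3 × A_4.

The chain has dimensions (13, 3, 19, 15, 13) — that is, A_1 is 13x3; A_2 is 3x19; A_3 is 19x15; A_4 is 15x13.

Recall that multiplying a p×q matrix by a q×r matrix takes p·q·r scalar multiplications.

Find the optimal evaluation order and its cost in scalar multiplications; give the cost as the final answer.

Adjacent pairs: A_1A_2 = 13·3·19 = 741; A_2A_3 = 3·19·15 = 855; A_3A_4 = 19·15·13 = 3705.
Length 3: A_1..A_3: k=1: 0+855+13·3·15=1440; k=2: 741+0+13·19·15=4446 → min 1440 | A_2..A_4: k=2: 0+3705+3·19·13=4446; k=3: 855+0+3·15·13=1440 → min 1440.
Length 4: A_1..A_4: k=1: 0+1440+13·3·13=1947; k=2: 741+3705+13·19·13=7657; k=3: 1440+0+13·15·13=3975 → min 1947.
Optimal parenthesization: (A_1 × ((A_2 × A_3) × A_4)) with cost 1947.

1947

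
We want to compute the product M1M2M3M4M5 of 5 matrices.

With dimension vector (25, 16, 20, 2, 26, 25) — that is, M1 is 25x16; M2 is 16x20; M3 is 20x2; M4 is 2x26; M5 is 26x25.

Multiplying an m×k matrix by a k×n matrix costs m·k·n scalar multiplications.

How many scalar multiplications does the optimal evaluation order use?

Adjacent pairs: M1M2 = 25·16·20 = 8000; M2M3 = 16·20·2 = 640; M3M4 = 20·2·26 = 1040; M4M5 = 2·26·25 = 1300.
Length 3: M1..M3: k=1: 0+640+25·16·2=1440; k=2: 8000+0+25·20·2=9000 → min 1440 | M2..M4: k=2: 0+1040+16·20·26=9360; k=3: 640+0+16·2·26=1472 → min 1472 | M3..M5: k=3: 0+1300+20·2·25=2300; k=4: 1040+0+20·26·25=14040 → min 2300.
Length 4: M1..M4: k=1: 0+1472+25·16·26=11872; k=2: 8000+1040+25·20·26=22040; k=3: 1440+0+25·2·26=2740 → min 2740 | M2..M5: k=2: 0+2300+16·20·25=10300; k=3: 640+1300+16·2·25=2740; k=4: 1472+0+16·26·25=11872 → min 2740.
Length 5: M1..M5: k=1: 0+2740+25·16·25=12740; k=2: 8000+2300+25·20·25=22800; k=3: 1440+1300+25·2·25=3990; k=4: 2740+0+25·26·25=18990 → min 3990.
Optimal order: ((M1(M2M3))(M4M5)) with cost 3990.

3990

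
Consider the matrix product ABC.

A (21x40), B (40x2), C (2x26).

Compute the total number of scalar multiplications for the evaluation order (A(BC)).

(BC): 40×2 by 2×26 → 40×26, cost 40·2·26 = 2080
(A(BC)): 21×40 by 40×26 → 21×26, cost 21·40·26 = 21840; cumulative 23920
Total: 23920 scalar multiplications.

23920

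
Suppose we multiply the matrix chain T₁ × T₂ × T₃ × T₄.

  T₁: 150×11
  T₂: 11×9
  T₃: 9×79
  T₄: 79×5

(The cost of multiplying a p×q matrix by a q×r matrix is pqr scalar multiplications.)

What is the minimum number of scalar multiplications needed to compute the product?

12300

Adjacent pairs: T₁T₂ = 150·11·9 = 14850; T₂T₃ = 11·9·79 = 7821; T₃T₄ = 9·79·5 = 3555.
Length 3: T₁..T₃: k=1: 0+7821+150·11·79=138171; k=2: 14850+0+150·9·79=121500 → min 121500 | T₂..T₄: k=2: 0+3555+11·9·5=4050; k=3: 7821+0+11·79·5=12166 → min 4050.
Length 4: T₁..T₄: k=1: 0+4050+150·11·5=12300; k=2: 14850+3555+150·9·5=25155; k=3: 121500+0+150·79·5=180750 → min 12300.
Optimal order: (T₁ × (T₂ × (T₃ × T₄))) with cost 12300.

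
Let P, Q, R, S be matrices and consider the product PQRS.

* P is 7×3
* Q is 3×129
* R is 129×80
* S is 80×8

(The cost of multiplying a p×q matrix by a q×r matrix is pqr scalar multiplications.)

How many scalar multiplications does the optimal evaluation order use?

Adjacent pairs: PQ = 7·3·129 = 2709; QR = 3·129·80 = 30960; RS = 129·80·8 = 82560.
Length 3: P..R: k=1: 0+30960+7·3·80=32640; k=2: 2709+0+7·129·80=74949 → min 32640 | Q..S: k=2: 0+82560+3·129·8=85656; k=3: 30960+0+3·80·8=32880 → min 32880.
Length 4: P..S: k=1: 0+32880+7·3·8=33048; k=2: 2709+82560+7·129·8=92493; k=3: 32640+0+7·80·8=37120 → min 33048.
Optimal order: (P((QR)S)) with cost 33048.

33048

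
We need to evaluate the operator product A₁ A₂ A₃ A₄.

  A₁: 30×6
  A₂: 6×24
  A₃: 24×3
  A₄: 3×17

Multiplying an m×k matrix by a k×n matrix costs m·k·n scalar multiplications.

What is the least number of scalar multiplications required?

2502

Adjacent pairs: A₁A₂ = 30·6·24 = 4320; A₂A₃ = 6·24·3 = 432; A₃A₄ = 24·3·17 = 1224.
Length 3: A₁..A₃: k=1: 0+432+30·6·3=972; k=2: 4320+0+30·24·3=6480 → min 972 | A₂..A₄: k=2: 0+1224+6·24·17=3672; k=3: 432+0+6·3·17=738 → min 738.
Length 4: A₁..A₄: k=1: 0+738+30·6·17=3798; k=2: 4320+1224+30·24·17=17784; k=3: 972+0+30·3·17=2502 → min 2502.
Optimal order: ((A₁ (A₂ A₃)) A₄) with cost 2502.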